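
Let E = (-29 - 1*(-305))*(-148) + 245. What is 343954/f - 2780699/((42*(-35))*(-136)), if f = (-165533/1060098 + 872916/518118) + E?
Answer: -16629980151161173700317/743055855140972783760 ≈ -22.381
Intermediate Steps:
E = -40603 (E = (-29 + 305)*(-148) + 245 = 276*(-148) + 245 = -40848 + 245 = -40603)
f = -3716765982097703/91542642594 (f = (-165533/1060098 + 872916/518118) - 40603 = (-165533*1/1060098 + 872916*(1/518118)) - 40603 = (-165533/1060098 + 145486/86353) - 40603 = 139935146479/91542642594 - 40603 = -3716765982097703/91542642594 ≈ -40602.)
343954/f - 2780699/((42*(-35))*(-136)) = 343954/(-3716765982097703/91542642594) - 2780699/((42*(-35))*(-136)) = 343954*(-91542642594/3716765982097703) - 2780699/((-1470*(-136))) = -31486458090776676/3716765982097703 - 2780699/199920 = -16629980151161173700317/743055855140972783760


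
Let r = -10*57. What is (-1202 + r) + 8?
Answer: -1764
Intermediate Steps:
r = -570
(-1202 + r) + 8 = (-1202 - 570) + 8 = -1772 + 8 = -1764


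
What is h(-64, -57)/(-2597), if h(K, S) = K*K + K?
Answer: -576/371 ≈ -1.5526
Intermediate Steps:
h(K, S) = K + K**2 (h(K, S) = K**2 + K = K + K**2)
h(-64, -57)/(-2597) = -64*(1 - 64)/(-2597) = -64*(-63)*(-1/2597) = 4032*(-1/2597) = -576/371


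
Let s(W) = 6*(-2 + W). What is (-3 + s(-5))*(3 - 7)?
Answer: 180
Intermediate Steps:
s(W) = -12 + 6*W
(-3 + s(-5))*(3 - 7) = (-3 + (-12 + 6*(-5)))*(3 - 7) = (-3 + (-12 - 30))*(-4) = (-3 - 42)*(-4) = -45*(-4) = 180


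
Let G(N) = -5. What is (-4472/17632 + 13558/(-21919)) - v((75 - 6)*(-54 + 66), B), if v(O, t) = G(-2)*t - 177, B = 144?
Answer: 43291465419/48309476 ≈ 896.13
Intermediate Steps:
v(O, t) = -177 - 5*t (v(O, t) = -5*t - 177 = -177 - 5*t)
(-4472/17632 + 13558/(-21919)) - v((75 - 6)*(-54 + 66), B) = (-4472/17632 + 13558/(-21919)) - (-177 - 5*144) = (-4472*1/17632 + 13558*(-1/21919)) - (-177 - 720) = (-559/2204 - 13558/21919) - 1*(-897) = -42134553/48309476 + 897 = 43291465419/48309476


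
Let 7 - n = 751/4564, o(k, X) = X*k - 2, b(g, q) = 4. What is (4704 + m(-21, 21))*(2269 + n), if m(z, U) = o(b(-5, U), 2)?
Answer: 24461180115/2282 ≈ 1.0719e+7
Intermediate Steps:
o(k, X) = -2 + X*k
m(z, U) = 6 (m(z, U) = -2 + 2*4 = -2 + 8 = 6)
n = 31197/4564 (n = 7 - 751/4564 = 31197/4564 ≈ 6.8354)
(4704 + m(-21, 21))*(2269 + n) = (4704 + 6)*(2269 + 31197/4564) = 4710*(10386913/4564) = 24461180115/2282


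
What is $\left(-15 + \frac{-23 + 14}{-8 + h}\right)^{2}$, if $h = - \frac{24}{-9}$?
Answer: $\frac{45369}{256} \approx 177.22$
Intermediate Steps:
$h = \frac{8}{3}$ ($h = \left(-24\right) \left(- \frac{1}{9}\right) = \frac{8}{3} \approx 2.6667$)
$\left(-15 + \frac{-23 + 14}{-8 + h}\right)^{2} = \left(-15 + \frac{-23 + 14}{-8 + \frac{8}{3}}\right)^{2} = \left(-15 - \frac{9}{- \frac{16}{3}}\right)^{2} = \left(-15 - - \frac{27}{16}\right)^{2} = \left(-15 + \frac{27}{16}\right)^{2} = \left(- \frac{213}{16}\right)^{2} = \frac{45369}{256}$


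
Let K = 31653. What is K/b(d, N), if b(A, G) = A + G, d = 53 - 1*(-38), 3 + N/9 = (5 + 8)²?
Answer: 31653/1585 ≈ 19.970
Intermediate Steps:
N = 1494 (N = -27 + 9*(5 + 8)² = -27 + 9*13² = -27 + 9*169 = -27 + 1521 = 1494)
d = 91 (d = 53 + 38 = 91)
K/b(d, N) = 31653/(91 + 1494) = 31653/1585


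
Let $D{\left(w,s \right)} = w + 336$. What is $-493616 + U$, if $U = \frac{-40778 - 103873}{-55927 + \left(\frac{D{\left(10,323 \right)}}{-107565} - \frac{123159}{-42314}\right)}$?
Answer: $- \frac{125643770910401738554}{254538810107879} \approx -4.9361 \cdot 10^{5}$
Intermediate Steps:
$D{\left(w,s \right)} = 336 + w$
$U = \frac{658379809061910}{254538810107879}$ ($U = \frac{-40778 - 103873}{-55927 + \left(\frac{336 + 10}{-107565} - \frac{123159}{-42314}\right)} = - \frac{144651}{-55927 + \left(346 \left(- \frac{1}{107565}\right) - - \frac{123159}{42314}\right)} = - \frac{144651}{-55927 + \left(- \frac{346}{107565} + \frac{123159}{42314}\right)} = - \frac{144651}{-55927 + \frac{13232957191}{4551505410}} = - \frac{144651}{- \frac{254538810107879}{4551505410}} = \left(-144651\right) \left(- \frac{4551505410}{254538810107879}\right) = \frac{658379809061910}{254538810107879} \approx 2.5866$)
$-493616 + U = -493616 + \frac{658379809061910}{254538810107879} = - \frac{125643770910401738554}{254538810107879}$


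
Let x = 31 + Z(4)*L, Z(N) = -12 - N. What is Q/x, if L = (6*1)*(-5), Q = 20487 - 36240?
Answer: -15753/511 ≈ -30.828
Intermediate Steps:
Q = -15753
L = -30 (L = 6*(-5) = -30)
x = 511 (x = 31 + (-12 - 1*4)*(-30) = 31 + (-12 - 4)*(-30) = 31 - 16*(-30) = 31 + 480 = 511)
Q/x = -15753/511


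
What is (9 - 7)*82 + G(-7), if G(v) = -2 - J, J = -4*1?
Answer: 166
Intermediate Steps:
J = -4
G(v) = 2 (G(v) = -2 - 1*(-4) = -2 + 4 = 2)
(9 - 7)*82 + G(-7) = (9 - 7)*82 + 2 = 2*82 + 2 = 164 + 2 = 166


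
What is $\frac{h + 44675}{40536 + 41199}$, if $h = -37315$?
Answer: $\frac{1472}{16347} \approx 0.090047$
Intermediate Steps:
$\frac{h + 44675}{40536 + 41199} = \frac{-37315 + 44675}{40536 + 41199} = \frac{7360}{81735} = 7360 \cdot \frac{1}{81735} = \frac{1472}{16347}$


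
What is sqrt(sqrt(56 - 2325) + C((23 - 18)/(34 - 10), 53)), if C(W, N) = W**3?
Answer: sqrt(750 + 82944*I*sqrt(2269))/288 ≈ 4.8807 + 4.8798*I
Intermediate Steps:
sqrt(sqrt(56 - 2325) + C((23 - 18)/(34 - 10), 53)) = sqrt(sqrt(56 - 2325) + ((23 - 18)/(34 - 10))**3) = sqrt(sqrt(-2269) + (5/24)**3) = sqrt(I*sqrt(2269) + (5*(1/24))**3) = sqrt(I*sqrt(2269) + (5/24)**3) = sqrt(I*sqrt(2269) + 125/13824) = sqrt(125/13824 + I*sqrt(2269))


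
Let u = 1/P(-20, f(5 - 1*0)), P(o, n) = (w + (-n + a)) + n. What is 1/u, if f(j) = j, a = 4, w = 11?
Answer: 15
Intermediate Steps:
P(o, n) = 15 (P(o, n) = (11 + (-n + 4)) + n = (11 + (4 - n)) + n = (15 - n) + n = 15)
u = 1/15 ≈ 0.066667
1/u = 1/(1/15) = 15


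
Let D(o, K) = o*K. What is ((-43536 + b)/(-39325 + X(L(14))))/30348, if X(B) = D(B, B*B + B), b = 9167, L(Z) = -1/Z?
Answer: 23577134/818696379969 ≈ 2.8798e-5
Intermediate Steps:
D(o, K) = K*o
X(B) = B*(B + B²) (X(B) = (B*B + B)*B = (B² + B)*B = (B + B²)*B = B*(B + B²))
((-43536 + b)/(-39325 + X(L(14))))/30348 = ((-43536 + 9167)/(-39325 + (-1/14)²*(1 - 1/14)))/30348 = -34369/(-39325 + (-1*1/14)²*(1 - 1*1/14))*(1/30348) = -34369/(-39325 + (-1/14)²*(1 - 1/14))*(1/30348) = -34369/(-39325 + (1/196)*(13/14))*(1/30348) = -34369/(-39325 + 13/2744)*(1/30348) = -34369/(-107907787/2744)*(1/30348) = -34369*(-2744/107907787)*(1/30348) = (94308536/107907787)*(1/30348) = 23577134/818696379969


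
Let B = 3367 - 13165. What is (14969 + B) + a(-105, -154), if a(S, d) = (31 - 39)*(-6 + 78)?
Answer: 4595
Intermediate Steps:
B = -9798
a(S, d) = -576 (a(S, d) = -8*72 = -576)
(14969 + B) + a(-105, -154) = (14969 - 9798) - 576 = 5171 - 576 = 4595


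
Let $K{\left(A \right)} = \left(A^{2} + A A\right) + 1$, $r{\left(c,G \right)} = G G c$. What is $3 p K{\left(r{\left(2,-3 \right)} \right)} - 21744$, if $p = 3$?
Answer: $-15903$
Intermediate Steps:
$r{\left(c,G \right)} = c G^{2}$
$K{\left(A \right)} = 1 + 2 A^{2}$ ($K{\left(A \right)} = \left(A^{2} + A^{2}\right) + 1 = 2 A^{2} + 1 = 1 + 2 A^{2}$)
$3 p K{\left(r{\left(2,-3 \right)} \right)} - 21744 = 3 \cdot 3 \left(1 + 2 \left(2 \left(-3\right)^{2}\right)^{2}\right) - 21744 = 9 \left(1 + 2 \left(2 \cdot 9\right)^{2}\right) - 21744 = 9 \left(1 + 2 \cdot 18^{2}\right) - 21744 = 9 \left(1 + 2 \cdot 324\right) - 21744 = 9 \left(1 + 648\right) - 21744 = 9 \cdot 649 - 21744 = 5841 - 21744 = -15903$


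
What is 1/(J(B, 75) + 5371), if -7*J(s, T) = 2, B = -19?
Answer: 7/37595 ≈ 0.00018619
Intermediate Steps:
J(s, T) = -2/7 (J(s, T) = -⅐*2 = -2/7)
1/(J(B, 75) + 5371) = 1/(-2/7 + 5371) = 1/(37595/7) = 7/37595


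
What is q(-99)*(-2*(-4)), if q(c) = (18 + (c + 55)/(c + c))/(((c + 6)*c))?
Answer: 1312/82863 ≈ 0.015833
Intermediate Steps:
q(c) = (18 + (55 + c)/(2*c))/(c*(6 + c)) (q(c) = (18 + (55 + c)/((2*c)))/(((6 + c)*c)) = (18 + (55 + c)*(1/(2*c)))/((c*(6 + c))) = (18 + (55 + c)/(2*c))*(1/(c*(6 + c))) = (18 + (55 + c)/(2*c))/(c*(6 + c)))
q(-99)*(-2*(-4)) = ((½)*(55 + 37*(-99))/((-99)²*(6 - 99)))*(-2*(-4)) = ((½)*(1/9801)*(55 - 3663)/(-93))*8 = ((½)*(1/9801)*(-1/93)*(-3608))*8 = (164/82863)*8 = 1312/82863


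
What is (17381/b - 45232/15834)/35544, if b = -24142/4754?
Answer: -327360978865/3396801707208 ≈ -0.096373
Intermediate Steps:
b = -12071/2377 (b = -24142*1/4754 = -12071/2377 ≈ -5.0782)
(17381/b - 45232/15834)/35544 = (17381/(-12071/2377) - 45232/15834)/35544 = (17381*(-2377/12071) - 45232*1/15834)*(1/35544) = (-41314637/12071 - 22616/7917)*(1/35544) = -327360978865/95566107*1/35544 = -327360978865/3396801707208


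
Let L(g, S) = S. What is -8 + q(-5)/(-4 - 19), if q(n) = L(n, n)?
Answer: -179/23 ≈ -7.7826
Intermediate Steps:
q(n) = n
-8 + q(-5)/(-4 - 19) = -8 - 5/(-4 - 19) = -8 - 5/(-23) = -8 - 5*(-1/23) = -8 + 5/23 = -179/23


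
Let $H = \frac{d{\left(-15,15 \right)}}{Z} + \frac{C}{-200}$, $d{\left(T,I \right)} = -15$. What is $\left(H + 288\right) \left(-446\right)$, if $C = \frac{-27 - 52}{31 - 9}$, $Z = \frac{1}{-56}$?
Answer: $- \frac{1106811217}{2200} \approx -5.031 \cdot 10^{5}$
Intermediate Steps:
$Z = - \frac{1}{56} \approx -0.017857$
$C = - \frac{79}{22} \approx -3.5909$
$H = \frac{3696079}{4400}$ ($H = - \frac{15}{- \frac{1}{56}} - \frac{79}{22 \left(-200\right)} = \left(-15\right) \left(-56\right) - - \frac{79}{4400} = 840 + \frac{79}{4400} = \frac{3696079}{4400} \approx 840.02$)
$\left(H + 288\right) \left(-446\right) = \left(\frac{3696079}{4400} + 288\right) \left(-446\right) = \frac{4963279}{4400} \left(-446\right) = - \frac{1106811217}{2200}$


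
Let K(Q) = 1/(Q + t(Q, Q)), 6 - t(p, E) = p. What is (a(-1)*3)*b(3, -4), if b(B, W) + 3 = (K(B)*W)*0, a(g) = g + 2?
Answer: -9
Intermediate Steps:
t(p, E) = 6 - p
a(g) = 2 + g
K(Q) = 1/6 (K(Q) = 1/(Q + (6 - Q)) = 1/6)
b(B, W) = -3 (b(B, W) = -3 + (W/6)*0 = -3 + 0 = -3)
(a(-1)*3)*b(3, -4) = ((2 - 1)*3)*(-3) = (1*3)*(-3) = 3*(-3) = -9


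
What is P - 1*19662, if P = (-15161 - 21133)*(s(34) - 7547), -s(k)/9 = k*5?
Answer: 329420976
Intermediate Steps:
s(k) = -45*k (s(k) = -9*k*5 = -45*k)
P = 329440638 (P = (-15161 - 21133)*(-45*34 - 7547) = -36294*(-1530 - 7547) = -36294*(-9077) = 329440638)
P - 1*19662 = 329440638 - 1*19662 = 329440638 - 19662 = 329420976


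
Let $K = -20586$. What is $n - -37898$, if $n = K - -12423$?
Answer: $29735$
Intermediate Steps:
$n = -8163$ ($n = -20586 - -12423 = -20586 + 12423 = -8163$)
$n - -37898 = -8163 - -37898 = -8163 + 37898 = 29735$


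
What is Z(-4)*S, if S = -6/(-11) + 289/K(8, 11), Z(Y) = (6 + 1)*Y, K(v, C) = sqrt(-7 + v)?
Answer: -89180/11 ≈ -8107.3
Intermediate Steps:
Z(Y) = 7*Y
S = 3185/11 (S = -6/(-11) + 289/(sqrt(-7 + 8)) = -6*(-1/11) + 289/(sqrt(1)) = 6/11 + 289/1 = 6/11 + 289*1 = 6/11 + 289 = 3185/11 ≈ 289.55)
Z(-4)*S = (7*(-4))*(3185/11) = -28*3185/11 = -89180/11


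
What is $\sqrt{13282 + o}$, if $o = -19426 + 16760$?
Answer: $2 \sqrt{2654} \approx 103.03$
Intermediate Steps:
$o = -2666$
$\sqrt{13282 + o} = \sqrt{13282 - 2666} = \sqrt{10616} = 2 \sqrt{2654}$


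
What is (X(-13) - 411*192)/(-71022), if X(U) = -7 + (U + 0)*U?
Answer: 1875/1691 ≈ 1.1088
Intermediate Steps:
X(U) = -7 + U² (X(U) = -7 + U*U = -7 + U²)
(X(-13) - 411*192)/(-71022) = ((-7 + (-13)²) - 411*192)/(-71022) = ((-7 + 169) - 78912)*(-1/71022) = (162 - 78912)*(-1/71022) = -78750*(-1/71022) = 1875/1691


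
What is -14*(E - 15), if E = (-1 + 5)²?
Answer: -14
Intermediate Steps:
E = 16 (E = 4² = 16)
-14*(E - 15) = -14*(16 - 15) = -14*1 = -14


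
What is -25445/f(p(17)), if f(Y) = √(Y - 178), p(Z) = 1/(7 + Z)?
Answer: 50890*I*√25626/4271 ≈ 1907.4*I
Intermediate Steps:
f(Y) = √(-178 + Y)
-25445/f(p(17)) = -25445/√(-178 + 1/(7 + 17)) = -25445/√(-178 + 1/24) = -25445*(-2*I*√25626/4271) = -(-50890)*I*√25626/4271 = 50890*I*√25626/4271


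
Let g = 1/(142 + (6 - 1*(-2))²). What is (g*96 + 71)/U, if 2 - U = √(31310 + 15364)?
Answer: -7361/2403505 - 22083*√5186/4807010 ≈ -0.33389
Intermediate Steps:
U = 2 - 3*√5186 (U = 2 - √(31310 + 15364) = 2 - √46674 = 2 - 3*√5186 ≈ -214.04)
g = 1/206 (g = 1/(142 + (6 + 2)²) = 1/(142 + 8²) = 1/(142 + 64) = 1/206 ≈ 0.0048544)
(g*96 + 71)/U = ((1/206)*96 + 71)/(2 - 3*√5186) = (48/103 + 71)/(2 - 3*√5186) = 7361/(103*(2 - 3*√5186))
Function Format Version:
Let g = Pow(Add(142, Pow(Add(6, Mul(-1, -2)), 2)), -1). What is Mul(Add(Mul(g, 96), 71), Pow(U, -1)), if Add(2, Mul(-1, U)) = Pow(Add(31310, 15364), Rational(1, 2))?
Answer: Add(Rational(-7361, 2403505), Mul(Rational(-22083, 4807010), Pow(5186, Rational(1, 2)))) ≈ -0.33389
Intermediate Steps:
U = Add(2, Mul(-3, Pow(5186, Rational(1, 2)))) (U = Add(2, Mul(-1, Pow(Add(31310, 15364), Rational(1, 2)))) = Add(2, Mul(-1, Pow(46674, Rational(1, 2)))) = Add(2, Mul(-1, Mul(3, Pow(5186, Rational(1, 2))))) = Add(2, Mul(-3, Pow(5186, Rational(1, 2)))) ≈ -214.04)
g = Rational(1, 206) (g = Pow(Add(142, Pow(Add(6, 2), 2)), -1) = Pow(Add(142, Pow(8, 2)), -1) = Pow(Add(142, 64), -1) = Pow(206, -1) = Rational(1, 206) ≈ 0.0048544)
Mul(Add(Mul(g, 96), 71), Pow(U, -1)) = Mul(Add(Mul(Rational(1, 206), 96), 71), Pow(Add(2, Mul(-3, Pow(5186, Rational(1, 2)))), -1)) = Mul(Add(Rational(48, 103), 71), Pow(Add(2, Mul(-3, Pow(5186, Rational(1, 2)))), -1)) = Mul(Rational(7361, 103), Pow(Add(2, Mul(-3, Pow(5186, Rational(1, 2)))), -1))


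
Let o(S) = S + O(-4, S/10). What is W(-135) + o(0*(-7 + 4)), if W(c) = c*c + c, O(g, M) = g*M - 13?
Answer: 18077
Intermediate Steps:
O(g, M) = -13 + M*g (O(g, M) = M*g - 13 = -13 + M*g)
W(c) = c + c² (W(c) = c² + c = c + c²)
o(S) = -13 + 3*S/5 (o(S) = S + (-13 + (S/10)*(-4)) = S + (-13 - 2*S/5) = -13 + 3*S/5)
W(-135) + o(0*(-7 + 4)) = -135*(1 - 135) + (-13 + 3*(0*(-7 + 4))/5) = -135*(-134) + (-13 + 3*(0*(-3))/5) = 18090 + (-13 + (⅗)*0) = 18090 + (-13 + 0) = 18090 - 13 = 18077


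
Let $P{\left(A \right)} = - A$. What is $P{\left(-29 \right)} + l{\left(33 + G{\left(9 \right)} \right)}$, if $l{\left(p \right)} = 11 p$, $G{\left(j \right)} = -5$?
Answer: $337$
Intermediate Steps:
$P{\left(-29 \right)} + l{\left(33 + G{\left(9 \right)} \right)} = \left(-1\right) \left(-29\right) + 11 \left(33 - 5\right) = 29 + 11 \cdot 28 = 29 + 308 = 337$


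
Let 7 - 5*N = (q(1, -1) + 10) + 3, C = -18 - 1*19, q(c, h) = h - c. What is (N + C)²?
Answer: 35721/25 ≈ 1428.8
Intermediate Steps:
C = -37 (C = -18 - 19 = -37)
N = -⅘ (N = 7/5 - (((-1 - 1*1) + 10) + 3)/5 = 7/5 - (((-1 - 1) + 10) + 3)/5 = 7/5 - ((-2 + 10) + 3)/5 = 7/5 - (8 + 3)/5 = 7/5 - ⅕*11 = 7/5 - 11/5 = -⅘ ≈ -0.80000)
(N + C)² = (-⅘ - 37)² = (-189/5)² = 35721/25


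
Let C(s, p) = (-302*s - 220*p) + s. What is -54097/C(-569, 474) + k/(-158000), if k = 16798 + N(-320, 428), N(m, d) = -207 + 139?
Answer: -966805197/1058426200 ≈ -0.91344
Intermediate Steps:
N(m, d) = -68
C(s, p) = -301*s - 220*p
k = 16730 (k = 16798 - 68 = 16730)
-54097/C(-569, 474) + k/(-158000) = -54097/(-301*(-569) - 220*474) + 16730/(-158000) = -54097/(171269 - 104280) + 16730*(-1/158000) = -54097/66989 - 1673/15800 = -966805197/1058426200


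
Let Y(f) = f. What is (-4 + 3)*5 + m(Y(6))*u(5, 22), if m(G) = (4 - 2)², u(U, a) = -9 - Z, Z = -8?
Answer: -9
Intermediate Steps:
u(U, a) = -1 (u(U, a) = -9 - 1*(-8) = -9 + 8 = -1)
m(G) = 4 (m(G) = 2² = 4)
(-4 + 3)*5 + m(Y(6))*u(5, 22) = (-4 + 3)*5 + 4*(-1) = -1*5 - 4 = -5 - 4 = -9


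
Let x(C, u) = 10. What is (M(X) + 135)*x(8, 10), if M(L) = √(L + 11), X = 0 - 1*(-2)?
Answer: 1350 + 10*√13 ≈ 1386.1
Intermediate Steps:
X = 2 (X = 0 + 2 = 2)
M(L) = √(11 + L)
(M(X) + 135)*x(8, 10) = (√(11 + 2) + 135)*10 = (√13 + 135)*10 = (135 + √13)*10 = 1350 + 10*√13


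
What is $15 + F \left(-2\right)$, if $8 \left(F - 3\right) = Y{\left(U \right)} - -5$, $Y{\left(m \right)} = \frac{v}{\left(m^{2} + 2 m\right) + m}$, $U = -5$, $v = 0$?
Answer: $\frac{31}{4} \approx 7.75$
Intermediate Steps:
$Y{\left(m \right)} = 0$ ($Y{\left(m \right)} = \frac{0}{\left(m^{2} + 2 m\right) + m} = \frac{0}{m^{2} + 3 m} = 0$)
$F = \frac{29}{8}$ ($F = 3 + \frac{0 - -5}{8} = 3 + \frac{0 + 5}{8} = 3 + \frac{1}{8} \cdot 5 = 3 + \frac{5}{8} = \frac{29}{8} \approx 3.625$)
$15 + F \left(-2\right) = 15 + \frac{29}{8} \left(-2\right) = 15 - \frac{29}{4} = \frac{31}{4}$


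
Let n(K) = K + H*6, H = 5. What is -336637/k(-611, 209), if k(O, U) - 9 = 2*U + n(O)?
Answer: 48091/22 ≈ 2186.0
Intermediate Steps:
n(K) = 30 + K (n(K) = K + 5*6 = K + 30 = 30 + K)
k(O, U) = 39 + O + 2*U (k(O, U) = 9 + (2*U + (30 + O)) = 9 + (30 + O + 2*U) = 39 + O + 2*U)
-336637/k(-611, 209) = -336637/(39 - 611 + 2*209) = -336637/(39 - 611 + 418) = -336637/(-154) = -336637*(-1/154) = 48091/22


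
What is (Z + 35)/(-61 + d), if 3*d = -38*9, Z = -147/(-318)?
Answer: -537/2650 ≈ -0.20264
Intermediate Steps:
Z = 49/106 (Z = -147*(-1/318) = 49/106 ≈ 0.46226)
d = -114 (d = (-38*9)/3 = (⅓)*(-342) = -114)
(Z + 35)/(-61 + d) = (49/106 + 35)/(-61 - 114) = (3759/106)/(-175) = (3759/106)*(-1/175) = -537/2650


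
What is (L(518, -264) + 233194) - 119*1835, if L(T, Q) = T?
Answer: 15347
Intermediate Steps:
(L(518, -264) + 233194) - 119*1835 = (518 + 233194) - 119*1835 = 233712 - 218365 = 15347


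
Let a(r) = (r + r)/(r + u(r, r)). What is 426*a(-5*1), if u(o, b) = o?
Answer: 426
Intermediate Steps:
a(r) = 1 (a(r) = (r + r)/(r + r) = (2*r)/((2*r)) = (2*r)*(1/(2*r)) = 1)
426*a(-5*1) = 426*1 = 426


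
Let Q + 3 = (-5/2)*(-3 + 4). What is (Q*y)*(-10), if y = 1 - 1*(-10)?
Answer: 605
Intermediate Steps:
y = 11 (y = 1 + 10 = 11)
Q = -11/2 (Q = -3 + (-5/2)*(-3 + 4) = -3 - 5*½*1 = -3 - 5/2*1 = -3 - 5/2 = -11/2 ≈ -5.5000)
(Q*y)*(-10) = -11/2*11*(-10) = -121/2*(-10) = 605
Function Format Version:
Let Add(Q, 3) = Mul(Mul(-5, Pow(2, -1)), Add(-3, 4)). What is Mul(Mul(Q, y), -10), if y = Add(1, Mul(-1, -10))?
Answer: 605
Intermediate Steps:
y = 11 (y = Add(1, 10) = 11)
Q = Rational(-11, 2) (Q = Add(-3, Mul(Mul(-5, Pow(2, -1)), Add(-3, 4))) = Add(-3, Mul(Mul(-5, Rational(1, 2)), 1)) = Add(-3, Mul(Rational(-5, 2), 1)) = Add(-3, Rational(-5, 2)) = Rational(-11, 2) ≈ -5.5000)
Mul(Mul(Q, y), -10) = Mul(Mul(Rational(-11, 2), 11), -10) = Mul(Rational(-121, 2), -10) = 605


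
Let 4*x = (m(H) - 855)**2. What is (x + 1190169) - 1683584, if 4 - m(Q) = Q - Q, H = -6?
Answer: -1249459/4 ≈ -3.1237e+5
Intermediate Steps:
m(Q) = 4 (m(Q) = 4 - (Q - Q) = 4 - 1*0 = 4 + 0 = 4)
x = 724201/4 (x = (4 - 855)**2/4 = (1/4)*(-851)**2 = (1/4)*724201 = 724201/4 ≈ 1.8105e+5)
(x + 1190169) - 1683584 = (724201/4 + 1190169) - 1683584 = 5484877/4 - 1683584 = -1249459/4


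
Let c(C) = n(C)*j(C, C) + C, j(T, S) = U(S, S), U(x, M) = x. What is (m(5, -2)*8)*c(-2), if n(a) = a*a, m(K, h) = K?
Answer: -400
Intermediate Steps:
n(a) = a²
j(T, S) = S
c(C) = C + C³ (c(C) = C²*C + C = C³ + C = C + C³)
(m(5, -2)*8)*c(-2) = (5*8)*(-2 + (-2)³) = 40*(-2 - 8) = 40*(-10) = -400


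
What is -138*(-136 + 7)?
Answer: 17802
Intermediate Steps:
-138*(-136 + 7) = -138*(-129) = 17802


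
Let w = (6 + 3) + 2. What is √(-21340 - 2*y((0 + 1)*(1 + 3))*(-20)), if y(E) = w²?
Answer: 10*I*√165 ≈ 128.45*I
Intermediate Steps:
w = 11 (w = 9 + 2 = 11)
y(E) = 121 (y(E) = 11² = 121)
√(-21340 - 2*y((0 + 1)*(1 + 3))*(-20)) = √(-21340 - 2*121*(-20)) = √(-21340 - 242*(-20)) = √(-21340 + 4840) = √(-16500) = 10*I*√165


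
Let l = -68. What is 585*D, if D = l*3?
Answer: -119340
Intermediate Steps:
D = -204 (D = -68*3 = -204)
585*D = 585*(-204) = -119340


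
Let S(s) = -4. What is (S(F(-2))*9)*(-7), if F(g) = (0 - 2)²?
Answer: 252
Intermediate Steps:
F(g) = 4 (F(g) = (-2)² = 4)
(S(F(-2))*9)*(-7) = -4*9*(-7) = -36*(-7) = 252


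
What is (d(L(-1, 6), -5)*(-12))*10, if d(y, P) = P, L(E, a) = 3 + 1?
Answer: 600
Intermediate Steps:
L(E, a) = 4
(d(L(-1, 6), -5)*(-12))*10 = -5*(-12)*10 = 60*10 = 600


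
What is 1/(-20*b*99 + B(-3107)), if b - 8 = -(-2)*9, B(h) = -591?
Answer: -1/52071 ≈ -1.9205e-5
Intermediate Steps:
b = 26 (b = 8 - (-2)*9 = 8 - 1*(-18) = 8 + 18 = 26)
1/(-20*b*99 + B(-3107)) = 1/(-20*26*99 - 591) = 1/(-520*99 - 591) = 1/(-51480 - 591) = 1/(-52071) = -1/52071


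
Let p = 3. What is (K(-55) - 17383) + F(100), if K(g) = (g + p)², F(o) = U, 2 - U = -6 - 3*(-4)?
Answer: -14683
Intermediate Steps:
U = -4 (U = 2 - (-6 - 3*(-4)) = 2 - (-6 + 12) = 2 - 1*6 = 2 - 6 = -4)
F(o) = -4
K(g) = (3 + g)² (K(g) = (g + 3)² = (3 + g)²)
(K(-55) - 17383) + F(100) = ((3 - 55)² - 17383) - 4 = ((-52)² - 17383) - 4 = (2704 - 17383) - 4 = -14679 - 4 = -14683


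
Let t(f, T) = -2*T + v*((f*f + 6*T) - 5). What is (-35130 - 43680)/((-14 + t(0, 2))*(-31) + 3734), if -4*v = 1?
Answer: -21016/1159 ≈ -18.133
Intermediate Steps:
v = -¼ (v = -¼*1 = -¼ ≈ -0.25000)
t(f, T) = 5/4 - 7*T/2 - f²/4 (t(f, T) = -2*T - ((f*f + 6*T) - 5)/4 = -2*T - ((f² + 6*T) - 5)/4 = -2*T - (-5 + f² + 6*T)/4 = -2*T + (5/4 - 3*T/2 - f²/4) = 5/4 - 7*T/2 - f²/4)
(-35130 - 43680)/((-14 + t(0, 2))*(-31) + 3734) = (-35130 - 43680)/((-14 + (5/4 - 7/2*2 - ¼*0²))*(-31) + 3734) = -78810/((-14 + (5/4 - 7 - ¼*0))*(-31) + 3734) = -78810/((-14 + (5/4 - 7 + 0))*(-31) + 3734) = -78810/((-14 - 23/4)*(-31) + 3734) = -78810/(-79/4*(-31) + 3734) = -78810/(2449/4 + 3734) = -78810/17385/4 = -78810*4/17385 = -21016/1159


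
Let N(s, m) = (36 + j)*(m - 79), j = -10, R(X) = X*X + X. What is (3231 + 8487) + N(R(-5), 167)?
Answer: 14006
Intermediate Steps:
R(X) = X + X**2 (R(X) = X**2 + X = X + X**2)
N(s, m) = -2054 + 26*m (N(s, m) = (36 - 10)*(m - 79) = 26*(-79 + m) = -2054 + 26*m)
(3231 + 8487) + N(R(-5), 167) = (3231 + 8487) + (-2054 + 26*167) = 11718 + (-2054 + 4342) = 11718 + 2288 = 14006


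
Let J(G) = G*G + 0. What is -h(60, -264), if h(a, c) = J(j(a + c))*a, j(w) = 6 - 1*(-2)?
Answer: -3840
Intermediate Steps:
j(w) = 8 (j(w) = 6 + 2 = 8)
J(G) = G² (J(G) = G² + 0 = G²)
h(a, c) = 64*a (h(a, c) = 8²*a = 64*a)
-h(60, -264) = -64*60 = -1*3840 = -3840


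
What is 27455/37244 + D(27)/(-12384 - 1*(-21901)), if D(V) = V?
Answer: 262294823/354451148 ≈ 0.74000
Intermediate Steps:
27455/37244 + D(27)/(-12384 - 1*(-21901)) = 27455/37244 + 27/(-12384 - 1*(-21901)) = 27455*(1/37244) + 27/(-12384 + 21901) = 27455/37244 + 27/9517 = 262294823/354451148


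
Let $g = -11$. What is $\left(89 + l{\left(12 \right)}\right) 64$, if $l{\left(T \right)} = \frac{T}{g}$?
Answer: $\frac{61888}{11} \approx 5626.2$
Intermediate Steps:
$l{\left(T \right)} = - \frac{T}{11}$ ($l{\left(T \right)} = \frac{T}{-11} = T \left(- \frac{1}{11}\right) = - \frac{T}{11}$)
$\left(89 + l{\left(12 \right)}\right) 64 = \left(89 - \frac{12}{11}\right) 64 = \frac{967}{11} \cdot 64 = \frac{61888}{11}$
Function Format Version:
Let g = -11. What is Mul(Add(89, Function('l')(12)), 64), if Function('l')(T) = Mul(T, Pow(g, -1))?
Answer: Rational(61888, 11) ≈ 5626.2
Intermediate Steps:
Function('l')(T) = Mul(Rational(-1, 11), T) (Function('l')(T) = Mul(T, Pow(-11, -1)) = Mul(T, Rational(-1, 11)) = Mul(Rational(-1, 11), T))
Mul(Add(89, Function('l')(12)), 64) = Mul(Add(89, Mul(Rational(-1, 11), 12)), 64) = Mul(Add(89, Rational(-12, 11)), 64) = Mul(Rational(967, 11), 64) = Rational(61888, 11)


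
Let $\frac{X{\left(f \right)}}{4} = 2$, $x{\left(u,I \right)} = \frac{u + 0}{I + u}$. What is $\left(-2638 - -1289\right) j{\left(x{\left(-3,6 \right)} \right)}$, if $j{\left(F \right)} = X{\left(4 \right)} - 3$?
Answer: $-6745$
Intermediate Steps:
$x{\left(u,I \right)} = \frac{u}{I + u}$
$X{\left(f \right)} = 8$ ($X{\left(f \right)} = 4 \cdot 2 = 8$)
$j{\left(F \right)} = 5$ ($j{\left(F \right)} = 8 - 3 = 5$)
$\left(-2638 - -1289\right) j{\left(x{\left(-3,6 \right)} \right)} = \left(-2638 - -1289\right) 5 = \left(-2638 + 1289\right) 5 = \left(-1349\right) 5 = -6745$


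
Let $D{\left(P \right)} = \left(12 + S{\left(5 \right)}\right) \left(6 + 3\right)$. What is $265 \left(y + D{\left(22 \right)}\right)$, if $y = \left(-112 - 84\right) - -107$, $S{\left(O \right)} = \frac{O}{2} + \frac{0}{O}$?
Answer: $\frac{21995}{2} \approx 10998.0$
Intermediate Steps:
$S{\left(O \right)} = \frac{O}{2}$ ($S{\left(O \right)} = O \frac{1}{2} + 0 = \frac{O}{2} + 0 = \frac{O}{2}$)
$D{\left(P \right)} = \frac{261}{2}$ ($D{\left(P \right)} = \left(12 + \frac{1}{2} \cdot 5\right) \left(6 + 3\right) = \left(12 + \frac{5}{2}\right) 9 = \frac{29}{2} \cdot 9 = \frac{261}{2}$)
$y = -89$ ($y = -196 + 107 = -89$)
$265 \left(y + D{\left(22 \right)}\right) = 265 \left(-89 + \frac{261}{2}\right) = 265 \cdot \frac{83}{2} = \frac{21995}{2}$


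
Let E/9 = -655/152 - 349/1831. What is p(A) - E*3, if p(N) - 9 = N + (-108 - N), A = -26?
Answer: 6260643/278312 ≈ 22.495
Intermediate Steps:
p(N) = -99 (p(N) = 9 + (N + (-108 - N)) = 9 - 108 = -99)
E = -11271177/278312 (E = 9*(-655/152 - 349/1831) = 9*(-1252353/278312) = -11271177/278312 ≈ -40.498)
p(A) - E*3 = -99 - (-11271177)*3/278312 = -99 - 1*(-33813531/278312) = -99 + 33813531/278312 = 6260643/278312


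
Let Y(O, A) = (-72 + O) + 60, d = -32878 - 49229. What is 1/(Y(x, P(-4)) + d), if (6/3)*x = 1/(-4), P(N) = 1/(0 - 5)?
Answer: -8/656953 ≈ -1.2177e-5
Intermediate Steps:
P(N) = -1/5 (P(N) = 1/(-5) = -1/5)
d = -82107
x = -1/8 (x = (1/2)/(-4) = (1/2)*(-1/4) = -1/8 ≈ -0.12500)
Y(O, A) = -12 + O
1/(Y(x, P(-4)) + d) = 1/((-12 - 1/8) - 82107) = 1/(-97/8 - 82107) = 1/(-656953/8) = -8/656953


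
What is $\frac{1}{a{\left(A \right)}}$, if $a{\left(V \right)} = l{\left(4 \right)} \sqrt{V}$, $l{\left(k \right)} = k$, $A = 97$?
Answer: $\frac{\sqrt{97}}{388} \approx 0.025384$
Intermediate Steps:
$a{\left(V \right)} = 4 \sqrt{V}$
$\frac{1}{a{\left(A \right)}} = \frac{1}{4 \sqrt{97}} = \frac{\sqrt{97}}{388}$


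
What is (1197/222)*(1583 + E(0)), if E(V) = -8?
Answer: 628425/74 ≈ 8492.2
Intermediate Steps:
(1197/222)*(1583 + E(0)) = (1197/222)*(1583 - 8) = (1197*(1/222))*1575 = (399/74)*1575 = 628425/74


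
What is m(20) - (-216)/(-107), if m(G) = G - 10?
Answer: 854/107 ≈ 7.9813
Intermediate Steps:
m(G) = -10 + G
m(20) - (-216)/(-107) = (-10 + 20) - (-216)/(-107) = 10 - (-216)*(-1)/107 = 10 - 1*216/107 = 10 - 216/107 = 854/107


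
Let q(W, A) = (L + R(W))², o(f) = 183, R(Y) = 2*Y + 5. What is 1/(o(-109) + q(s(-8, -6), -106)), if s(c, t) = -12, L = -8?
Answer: 1/912 ≈ 0.0010965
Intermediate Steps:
R(Y) = 5 + 2*Y
q(W, A) = (-3 + 2*W)² (q(W, A) = (-8 + (5 + 2*W))² = (-3 + 2*W)²)
1/(o(-109) + q(s(-8, -6), -106)) = 1/(183 + (-3 + 2*(-12))²) = 1/(183 + (-3 - 24)²) = 1/(183 + (-27)²) = 1/(183 + 729) = 1/912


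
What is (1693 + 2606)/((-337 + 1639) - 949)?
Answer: 4299/353 ≈ 12.178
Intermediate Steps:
(1693 + 2606)/((-337 + 1639) - 949) = 4299/(1302 - 949) = 4299/353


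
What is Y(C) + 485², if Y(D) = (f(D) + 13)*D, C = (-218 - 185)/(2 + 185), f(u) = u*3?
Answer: 8225090559/34969 ≈ 2.3521e+5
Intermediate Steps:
f(u) = 3*u
C = -403/187 ≈ -2.1551
Y(D) = D*(13 + 3*D) (Y(D) = (3*D + 13)*D = (13 + 3*D)*D = D*(13 + 3*D))
Y(C) + 485² = -403*(13 + 3*(-403/187))/187 + 485² = -403*(13 - 1209/187)/187 + 235225 = -403/187*1222/187 + 235225 = -492466/34969 + 235225 = 8225090559/34969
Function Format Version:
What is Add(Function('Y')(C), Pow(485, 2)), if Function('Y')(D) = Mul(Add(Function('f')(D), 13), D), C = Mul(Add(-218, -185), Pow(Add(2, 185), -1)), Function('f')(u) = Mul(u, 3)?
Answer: Rational(8225090559, 34969) ≈ 2.3521e+5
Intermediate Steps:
Function('f')(u) = Mul(3, u)
C = Rational(-403, 187) (C = Mul(-403, Pow(187, -1)) = Mul(-403, Rational(1, 187)) = Rational(-403, 187) ≈ -2.1551)
Function('Y')(D) = Mul(D, Add(13, Mul(3, D))) (Function('Y')(D) = Mul(Add(Mul(3, D), 13), D) = Mul(Add(13, Mul(3, D)), D) = Mul(D, Add(13, Mul(3, D))))
Add(Function('Y')(C), Pow(485, 2)) = Add(Mul(Rational(-403, 187), Add(13, Mul(3, Rational(-403, 187)))), Pow(485, 2)) = Add(Mul(Rational(-403, 187), Add(13, Rational(-1209, 187))), 235225) = Add(Mul(Rational(-403, 187), Rational(1222, 187)), 235225) = Add(Rational(-492466, 34969), 235225) = Rational(8225090559, 34969)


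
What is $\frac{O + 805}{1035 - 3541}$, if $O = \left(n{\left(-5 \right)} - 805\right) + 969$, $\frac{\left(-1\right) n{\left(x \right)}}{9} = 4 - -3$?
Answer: $- \frac{453}{1253} \approx -0.36153$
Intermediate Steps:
$n{\left(x \right)} = -63$ ($n{\left(x \right)} = - 9 \left(4 - -3\right) = - 9 \left(4 + 3\right) = \left(-9\right) 7 = -63$)
$O = 101$ ($O = \left(-63 - 805\right) + 969 = -868 + 969 = 101$)
$\frac{O + 805}{1035 - 3541} = \frac{101 + 805}{1035 - 3541} = \frac{906}{-2506} = 906 \left(- \frac{1}{2506}\right) = - \frac{453}{1253}$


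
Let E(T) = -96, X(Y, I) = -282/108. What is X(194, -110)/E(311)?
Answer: 47/1728 ≈ 0.027199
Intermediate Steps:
X(Y, I) = -47/18 (X(Y, I) = -282*1/108 = -47/18)
X(194, -110)/E(311) = -47/18/(-96) = -47/18*(-1/96) = 47/1728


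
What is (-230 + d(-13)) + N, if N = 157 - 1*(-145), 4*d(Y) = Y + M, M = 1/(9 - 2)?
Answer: 963/14 ≈ 68.786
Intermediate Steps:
M = ⅐ (M = 1/7 = ⅐ ≈ 0.14286)
d(Y) = 1/28 + Y/4 (d(Y) = (Y + ⅐)/4 = (⅐ + Y)/4 = 1/28 + Y/4)
N = 302 (N = 157 + 145 = 302)
(-230 + d(-13)) + N = (-230 + (1/28 + (¼)*(-13))) + 302 = (-230 + (1/28 - 13/4)) + 302 = (-230 - 45/14) + 302 = -3265/14 + 302 = 963/14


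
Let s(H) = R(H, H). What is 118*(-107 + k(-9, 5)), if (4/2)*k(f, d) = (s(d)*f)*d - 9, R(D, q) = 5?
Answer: -26432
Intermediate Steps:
s(H) = 5
k(f, d) = -9/2 + 5*d*f/2 (k(f, d) = ((5*f)*d - 9)/2 = (5*d*f - 9)/2 = (-9 + 5*d*f)/2 = -9/2 + 5*d*f/2)
118*(-107 + k(-9, 5)) = 118*(-107 + (-9/2 + (5/2)*5*(-9))) = 118*(-107 + (-9/2 - 225/2)) = 118*(-107 - 117) = 118*(-224) = -26432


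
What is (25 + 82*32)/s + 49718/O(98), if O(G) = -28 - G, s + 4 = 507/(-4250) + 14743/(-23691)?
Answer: -28671396153983/30077213481 ≈ -953.26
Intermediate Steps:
s = -477416087/100686750 (s = -4 + (507/(-4250) + 14743/(-23691)) = -4 + (507*(-1/4250) + 14743*(-1/23691)) = -4 + (-507/4250 - 14743/23691) = -4 - 74669087/100686750 = -477416087/100686750 ≈ -4.7416)
(25 + 82*32)/s + 49718/O(98) = (25 + 82*32)/(-477416087/100686750) + 49718/(-28 - 1*98) = (25 + 2624)*(-100686750/477416087) + 49718/(-28 - 98) = 2649*(-100686750/477416087) + 49718/(-126) = -266719200750/477416087 + 49718*(-1/126) = -266719200750/477416087 - 24859/63 = -28671396153983/30077213481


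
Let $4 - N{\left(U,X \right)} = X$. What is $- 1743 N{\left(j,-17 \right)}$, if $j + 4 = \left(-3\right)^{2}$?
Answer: $-36603$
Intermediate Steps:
$j = 5$ ($j = -4 + \left(-3\right)^{2} = -4 + 9 = 5$)
$N{\left(U,X \right)} = 4 - X$
$- 1743 N{\left(j,-17 \right)} = - 1743 \left(4 - -17\right) = - 1743 \left(4 + 17\right) = \left(-1743\right) 21 = -36603$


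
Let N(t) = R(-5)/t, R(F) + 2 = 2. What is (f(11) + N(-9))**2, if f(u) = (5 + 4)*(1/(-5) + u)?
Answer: 236196/25 ≈ 9447.8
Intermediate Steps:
R(F) = 0 (R(F) = -2 + 2 = 0)
N(t) = 0 (N(t) = 0/t = 0)
f(u) = -9/5 + 9*u (f(u) = 9*(-1/5 + u) = -9/5 + 9*u)
(f(11) + N(-9))**2 = ((-9/5 + 9*11) + 0)**2 = ((-9/5 + 99) + 0)**2 = (486/5 + 0)**2 = (486/5)**2 = 236196/25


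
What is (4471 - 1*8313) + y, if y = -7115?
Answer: -10957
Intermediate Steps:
(4471 - 1*8313) + y = (4471 - 1*8313) - 7115 = (4471 - 8313) - 7115 = -3842 - 7115 = -10957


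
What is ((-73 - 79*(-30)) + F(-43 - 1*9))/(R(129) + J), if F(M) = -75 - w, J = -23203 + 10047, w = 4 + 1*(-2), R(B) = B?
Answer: -2220/13027 ≈ -0.17042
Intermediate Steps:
w = 2 (w = 4 - 2 = 2)
J = -13156
F(M) = -77 (F(M) = -75 - 1*2 = -75 - 2 = -77)
((-73 - 79*(-30)) + F(-43 - 1*9))/(R(129) + J) = ((-73 - 79*(-30)) - 77)/(129 - 13156) = ((-73 + 2370) - 77)/(-13027) = (2297 - 77)*(-1/13027) = 2220*(-1/13027) = -2220/13027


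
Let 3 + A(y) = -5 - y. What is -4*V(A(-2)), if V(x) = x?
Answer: 24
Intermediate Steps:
A(y) = -8 - y (A(y) = -3 + (-5 - y) = -8 - y)
-4*V(A(-2)) = -4*(-8 - 1*(-2)) = -4*(-8 + 2) = -4*(-6) = 24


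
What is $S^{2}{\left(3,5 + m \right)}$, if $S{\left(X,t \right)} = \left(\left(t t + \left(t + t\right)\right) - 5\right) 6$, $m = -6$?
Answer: $1296$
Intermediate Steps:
$S{\left(X,t \right)} = -30 + 6 t^{2} + 12 t$ ($S{\left(X,t \right)} = \left(\left(t^{2} + 2 t\right) - 5\right) 6 = \left(-5 + t^{2} + 2 t\right) 6 = -30 + 6 t^{2} + 12 t$)
$S^{2}{\left(3,5 + m \right)} = \left(-30 + 6 \left(5 - 6\right)^{2} + 12 \left(5 - 6\right)\right)^{2} = \left(-30 + 6 \left(-1\right)^{2} + 12 \left(-1\right)\right)^{2} = \left(-30 + 6 \cdot 1 - 12\right)^{2} = \left(-30 + 6 - 12\right)^{2} = \left(-36\right)^{2} = 1296$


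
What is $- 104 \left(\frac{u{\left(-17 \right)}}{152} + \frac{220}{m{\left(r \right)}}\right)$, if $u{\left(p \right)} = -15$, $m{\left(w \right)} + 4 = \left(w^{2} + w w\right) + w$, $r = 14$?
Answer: $- \frac{178165}{3819} \approx -46.652$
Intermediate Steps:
$m{\left(w \right)} = -4 + w + 2 w^{2}$ ($m{\left(w \right)} = -4 + \left(\left(w^{2} + w w\right) + w\right) = -4 + \left(\left(w^{2} + w^{2}\right) + w\right) = -4 + \left(2 w^{2} + w\right) = -4 + \left(w + 2 w^{2}\right) = -4 + w + 2 w^{2}$)
$- 104 \left(\frac{u{\left(-17 \right)}}{152} + \frac{220}{m{\left(r \right)}}\right) = - 104 \left(- \frac{15}{152} + \frac{220}{-4 + 14 + 2 \cdot 14^{2}}\right) = - 104 \left(\left(-15\right) \frac{1}{152} + \frac{220}{-4 + 14 + 2 \cdot 196}\right) = - 104 \left(- \frac{15}{152} + \frac{220}{-4 + 14 + 392}\right) = - 104 \left(- \frac{15}{152} + \frac{220}{402}\right) = - 104 \left(- \frac{15}{152} + 220 \cdot \frac{1}{402}\right) = - 104 \left(- \frac{15}{152} + \frac{110}{201}\right) = \left(-104\right) \frac{13705}{30552} = - \frac{178165}{3819}$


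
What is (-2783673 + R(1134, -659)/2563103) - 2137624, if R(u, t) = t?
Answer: -12613791105250/2563103 ≈ -4.9213e+6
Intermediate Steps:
(-2783673 + R(1134, -659)/2563103) - 2137624 = (-2783673 - 659/2563103) - 2137624 = -7134840617978/2563103 - 2137624 = -12613791105250/2563103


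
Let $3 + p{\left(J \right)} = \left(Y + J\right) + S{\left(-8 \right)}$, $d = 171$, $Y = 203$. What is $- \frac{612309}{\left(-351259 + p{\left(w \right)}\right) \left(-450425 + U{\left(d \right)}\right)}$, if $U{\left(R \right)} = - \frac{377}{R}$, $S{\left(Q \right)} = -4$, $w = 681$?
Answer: $- \frac{34901613}{8995830335288} \approx -3.8798 \cdot 10^{-6}$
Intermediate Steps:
$p{\left(J \right)} = 196 + J$ ($p{\left(J \right)} = -3 + \left(\left(203 + J\right) - 4\right) = -3 + \left(199 + J\right) = 196 + J$)
$- \frac{612309}{\left(-351259 + p{\left(w \right)}\right) \left(-450425 + U{\left(d \right)}\right)} = - \frac{612309}{\left(-351259 + \left(196 + 681\right)\right) \left(-450425 - \frac{377}{171}\right)} = - \frac{612309}{\left(-351259 + 877\right) \left(-450425 - \frac{377}{171}\right)} = - \frac{612309}{\left(-350382\right) \left(-450425 - \frac{377}{171}\right)} = - \frac{612309}{\left(-350382\right) \left(- \frac{77023052}{171}\right)} = - \frac{612309}{\frac{8995830335288}{57}} = \left(-612309\right) \frac{57}{8995830335288} = - \frac{34901613}{8995830335288}$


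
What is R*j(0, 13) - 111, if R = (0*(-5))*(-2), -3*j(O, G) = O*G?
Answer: -111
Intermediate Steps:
j(O, G) = -G*O/3 (j(O, G) = -O*G/3 = -G*O/3)
R = 0 (R = 0*(-2) = 0)
R*j(0, 13) - 111 = 0*(-⅓*13*0) - 111 = 0*0 - 111 = 0 - 111 = -111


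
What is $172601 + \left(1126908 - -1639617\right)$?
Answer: $2939126$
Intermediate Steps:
$172601 + \left(1126908 - -1639617\right) = 172601 + \left(1126908 + 1639617\right) = 172601 + 2766525 = 2939126$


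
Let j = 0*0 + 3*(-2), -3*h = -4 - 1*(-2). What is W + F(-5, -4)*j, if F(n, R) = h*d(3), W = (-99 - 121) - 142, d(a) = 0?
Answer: -362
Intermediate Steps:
W = -362 (W = -220 - 142 = -362)
h = 2/3 (h = -(-4 - 1*(-2))/3 = -(-4 + 2)/3 = -1/3*(-2) = 2/3 ≈ 0.66667)
j = -6 (j = 0 - 6 = -6)
F(n, R) = 0 (F(n, R) = (2/3)*0 = 0)
W + F(-5, -4)*j = -362 + 0*(-6) = -362 + 0 = -362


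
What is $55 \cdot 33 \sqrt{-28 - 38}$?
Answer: $1815 i \sqrt{66} \approx 14745.0 i$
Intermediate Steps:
$55 \cdot 33 \sqrt{-28 - 38} = 1815 \sqrt{-66} = 1815 i \sqrt{66}$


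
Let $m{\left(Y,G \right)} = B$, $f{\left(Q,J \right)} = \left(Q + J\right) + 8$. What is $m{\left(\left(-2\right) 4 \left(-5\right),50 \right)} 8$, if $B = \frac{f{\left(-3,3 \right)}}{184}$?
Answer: $\frac{8}{23} \approx 0.34783$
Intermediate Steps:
$f{\left(Q,J \right)} = 8 + J + Q$ ($f{\left(Q,J \right)} = \left(J + Q\right) + 8 = 8 + J + Q$)
$B = \frac{1}{23}$ ($B = \frac{8 + 3 - 3}{184} = 8 \cdot \frac{1}{184} = \frac{1}{23} \approx 0.043478$)
$m{\left(Y,G \right)} = \frac{1}{23}$
$m{\left(\left(-2\right) 4 \left(-5\right),50 \right)} 8 = \frac{1}{23} \cdot 8 = \frac{8}{23}$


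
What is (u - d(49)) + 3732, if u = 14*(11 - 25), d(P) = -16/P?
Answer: 173280/49 ≈ 3536.3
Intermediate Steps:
u = -196 (u = 14*(-14) = -196)
(u - d(49)) + 3732 = (-196 - (-16)/49) + 3732 = (-196 - 1*(-16/49)) + 3732 = (-196 + 16/49) + 3732 = -9588/49 + 3732 = 173280/49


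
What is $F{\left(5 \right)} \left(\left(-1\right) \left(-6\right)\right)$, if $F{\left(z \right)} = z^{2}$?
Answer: $150$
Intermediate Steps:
$F{\left(5 \right)} \left(\left(-1\right) \left(-6\right)\right) = 5^{2} \left(\left(-1\right) \left(-6\right)\right) = 25 \cdot 6 = 150$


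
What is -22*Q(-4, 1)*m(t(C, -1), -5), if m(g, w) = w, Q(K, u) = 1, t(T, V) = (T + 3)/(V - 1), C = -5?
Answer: 110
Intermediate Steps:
t(T, V) = (3 + T)/(-1 + V)
-22*Q(-4, 1)*m(t(C, -1), -5) = -22*1*(-5) = -22*(-5) = -1*(-110) = 110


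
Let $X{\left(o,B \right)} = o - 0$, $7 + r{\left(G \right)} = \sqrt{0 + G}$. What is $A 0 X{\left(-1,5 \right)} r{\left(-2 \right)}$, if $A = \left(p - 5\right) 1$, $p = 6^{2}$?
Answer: $0$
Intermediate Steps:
$r{\left(G \right)} = -7 + \sqrt{G}$ ($r{\left(G \right)} = -7 + \sqrt{0 + G} = -7 + \sqrt{G}$)
$p = 36$
$X{\left(o,B \right)} = o$ ($X{\left(o,B \right)} = o + 0 = o$)
$A = 31$ ($A = \left(36 - 5\right) 1 = 31 \cdot 1 = 31$)
$A 0 X{\left(-1,5 \right)} r{\left(-2 \right)} = 31 \cdot 0 \left(- (-7 + \sqrt{-2})\right) = 0 \left(- (-7 + i \sqrt{2})\right) = 0 \left(7 - i \sqrt{2}\right) = 0$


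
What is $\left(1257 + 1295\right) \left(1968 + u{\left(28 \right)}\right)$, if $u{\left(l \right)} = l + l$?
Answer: $5165248$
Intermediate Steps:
$u{\left(l \right)} = 2 l$
$\left(1257 + 1295\right) \left(1968 + u{\left(28 \right)}\right) = \left(1257 + 1295\right) \left(1968 + 2 \cdot 28\right) = 2552 \left(1968 + 56\right) = 2552 \cdot 2024 = 5165248$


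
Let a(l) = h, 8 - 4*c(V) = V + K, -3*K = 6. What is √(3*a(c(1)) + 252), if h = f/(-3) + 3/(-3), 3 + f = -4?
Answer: 16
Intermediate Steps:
f = -7 (f = -3 - 4 = -7)
K = -2 (K = -⅓*6 = -2)
c(V) = 5/2 - V/4 (c(V) = 2 - (V - 2)/4 = 2 - (-2 + V)/4 = 2 + (½ - V/4) = 5/2 - V/4)
h = 4/3 (h = -7/(-3) + 3/(-3) = -7*(-⅓) + 3*(-⅓) = 7/3 - 1 = 4/3 ≈ 1.3333)
a(l) = 4/3
√(3*a(c(1)) + 252) = √(3*(4/3) + 252) = √(4 + 252) = √256 = 16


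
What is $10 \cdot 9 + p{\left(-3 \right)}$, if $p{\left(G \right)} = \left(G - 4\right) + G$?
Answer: $80$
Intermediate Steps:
$p{\left(G \right)} = -4 + 2 G$ ($p{\left(G \right)} = \left(-4 + G\right) + G = -4 + 2 G$)
$10 \cdot 9 + p{\left(-3 \right)} = 10 \cdot 9 + \left(-4 + 2 \left(-3\right)\right) = 90 - 10 = 80$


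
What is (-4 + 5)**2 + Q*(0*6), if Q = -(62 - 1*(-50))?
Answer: 1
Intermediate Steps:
Q = -112 (Q = -(62 + 50) = -1*112 = -112)
(-4 + 5)**2 + Q*(0*6) = (-4 + 5)**2 - 0*6 = 1**2 - 112*0 = 1 + 0 = 1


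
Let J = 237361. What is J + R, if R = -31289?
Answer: 206072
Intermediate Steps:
J + R = 237361 - 31289 = 206072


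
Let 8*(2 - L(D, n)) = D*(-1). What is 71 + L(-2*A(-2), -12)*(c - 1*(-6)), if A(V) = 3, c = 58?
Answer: 151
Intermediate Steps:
L(D, n) = 2 + D/8 (L(D, n) = 2 - D*(-1)/8 = 2 - (-1)*D/8 = 2 + D/8)
71 + L(-2*A(-2), -12)*(c - 1*(-6)) = 71 + (2 + (-2*3)/8)*(58 - 1*(-6)) = 71 + (2 + (1/8)*(-6))*(58 + 6) = 71 + (2 - 3/4)*64 = 71 + (5/4)*64 = 71 + 80 = 151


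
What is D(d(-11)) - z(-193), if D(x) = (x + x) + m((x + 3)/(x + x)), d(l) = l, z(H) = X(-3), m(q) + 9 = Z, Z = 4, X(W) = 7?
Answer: -34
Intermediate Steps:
m(q) = -5 (m(q) = -9 + 4 = -5)
z(H) = 7
D(x) = -5 + 2*x (D(x) = (x + x) - 5 = 2*x - 5 = -5 + 2*x)
D(d(-11)) - z(-193) = (-5 + 2*(-11)) - 1*7 = (-5 - 22) - 7 = -27 - 7 = -34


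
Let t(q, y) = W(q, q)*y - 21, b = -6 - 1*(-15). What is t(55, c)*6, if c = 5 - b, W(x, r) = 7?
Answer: -294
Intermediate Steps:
b = 9 (b = -6 + 15 = 9)
c = -4 (c = 5 - 1*9 = 5 - 9 = -4)
t(q, y) = -21 + 7*y (t(q, y) = 7*y - 21 = -21 + 7*y)
t(55, c)*6 = (-21 + 7*(-4))*6 = (-21 - 28)*6 = -49*6 = -294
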